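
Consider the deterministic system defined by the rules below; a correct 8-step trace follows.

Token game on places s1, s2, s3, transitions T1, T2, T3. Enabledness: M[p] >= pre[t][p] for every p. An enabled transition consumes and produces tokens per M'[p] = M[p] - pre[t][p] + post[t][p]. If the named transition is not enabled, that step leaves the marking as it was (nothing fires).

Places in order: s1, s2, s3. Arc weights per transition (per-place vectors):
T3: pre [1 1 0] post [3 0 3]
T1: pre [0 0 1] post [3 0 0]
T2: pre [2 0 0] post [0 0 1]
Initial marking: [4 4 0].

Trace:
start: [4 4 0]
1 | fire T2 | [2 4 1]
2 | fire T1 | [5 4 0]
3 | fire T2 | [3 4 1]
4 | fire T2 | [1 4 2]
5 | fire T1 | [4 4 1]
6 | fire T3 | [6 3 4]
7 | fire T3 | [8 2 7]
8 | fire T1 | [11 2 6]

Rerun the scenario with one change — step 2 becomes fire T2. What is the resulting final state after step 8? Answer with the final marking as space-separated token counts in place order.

10 2 6

(re-executing from step 2 with the substitution; state before step 2: [2 4 1])
2 | fire T2 | [0 4 2]
3 | fire T2 | [0 4 2]
4 | fire T2 | [0 4 2]
5 | fire T1 | [3 4 1]
6 | fire T3 | [5 3 4]
7 | fire T3 | [7 2 7]
8 | fire T1 | [10 2 6]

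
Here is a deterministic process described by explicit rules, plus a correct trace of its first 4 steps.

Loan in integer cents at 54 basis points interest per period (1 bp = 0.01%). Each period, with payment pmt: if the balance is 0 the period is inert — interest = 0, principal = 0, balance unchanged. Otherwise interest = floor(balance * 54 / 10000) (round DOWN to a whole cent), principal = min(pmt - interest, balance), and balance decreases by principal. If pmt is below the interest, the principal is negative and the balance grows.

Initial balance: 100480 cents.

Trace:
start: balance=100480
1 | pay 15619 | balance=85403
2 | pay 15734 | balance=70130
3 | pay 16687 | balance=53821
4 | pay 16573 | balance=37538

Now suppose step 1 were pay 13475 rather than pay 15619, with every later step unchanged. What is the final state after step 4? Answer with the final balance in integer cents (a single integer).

(re-executing from step 1 with the substitution; state before step 1: balance=100480)
1 | pay 13475 | balance=87547
2 | pay 15734 | balance=72285
3 | pay 16687 | balance=55988
4 | pay 16573 | balance=39717

39717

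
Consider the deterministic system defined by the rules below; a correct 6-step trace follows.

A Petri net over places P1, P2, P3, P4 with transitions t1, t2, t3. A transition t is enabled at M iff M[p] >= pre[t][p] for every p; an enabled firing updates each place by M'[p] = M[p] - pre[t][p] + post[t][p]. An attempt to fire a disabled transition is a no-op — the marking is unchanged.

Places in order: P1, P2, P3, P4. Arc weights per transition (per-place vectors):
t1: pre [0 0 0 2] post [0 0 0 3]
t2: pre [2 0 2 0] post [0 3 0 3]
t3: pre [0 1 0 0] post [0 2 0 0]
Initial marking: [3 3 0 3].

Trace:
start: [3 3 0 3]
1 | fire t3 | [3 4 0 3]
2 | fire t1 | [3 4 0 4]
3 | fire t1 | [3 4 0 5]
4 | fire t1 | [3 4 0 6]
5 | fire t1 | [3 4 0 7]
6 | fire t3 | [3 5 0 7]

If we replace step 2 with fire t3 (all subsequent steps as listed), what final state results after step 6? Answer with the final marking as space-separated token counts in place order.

3 6 0 6

(re-executing from step 2 with the substitution; state before step 2: [3 4 0 3])
2 | fire t3 | [3 5 0 3]
3 | fire t1 | [3 5 0 4]
4 | fire t1 | [3 5 0 5]
5 | fire t1 | [3 5 0 6]
6 | fire t3 | [3 6 0 6]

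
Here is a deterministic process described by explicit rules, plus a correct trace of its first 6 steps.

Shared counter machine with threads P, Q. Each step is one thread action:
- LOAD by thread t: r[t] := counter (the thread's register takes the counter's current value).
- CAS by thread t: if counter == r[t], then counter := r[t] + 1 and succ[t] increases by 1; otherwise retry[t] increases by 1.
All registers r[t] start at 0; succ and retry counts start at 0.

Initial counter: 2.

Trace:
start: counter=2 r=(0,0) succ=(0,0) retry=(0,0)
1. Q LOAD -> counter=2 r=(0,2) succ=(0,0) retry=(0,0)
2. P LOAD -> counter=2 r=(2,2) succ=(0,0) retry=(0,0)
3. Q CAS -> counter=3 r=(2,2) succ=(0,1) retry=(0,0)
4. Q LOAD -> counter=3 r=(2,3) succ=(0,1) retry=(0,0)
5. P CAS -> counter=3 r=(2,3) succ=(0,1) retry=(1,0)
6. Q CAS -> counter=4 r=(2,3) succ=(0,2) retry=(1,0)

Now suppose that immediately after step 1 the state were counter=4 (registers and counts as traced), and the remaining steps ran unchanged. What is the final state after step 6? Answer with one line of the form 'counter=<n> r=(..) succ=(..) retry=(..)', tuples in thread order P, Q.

counter=5 r=(4,4) succ=(1,0) retry=(0,2)

state after step 1 := counter=4 r=(0,2) succ=(0,0) retry=(0,0)
2. P LOAD -> counter=4 r=(4,2) succ=(0,0) retry=(0,0)
3. Q CAS -> counter=4 r=(4,2) succ=(0,0) retry=(0,1)
4. Q LOAD -> counter=4 r=(4,4) succ=(0,0) retry=(0,1)
5. P CAS -> counter=5 r=(4,4) succ=(1,0) retry=(0,1)
6. Q CAS -> counter=5 r=(4,4) succ=(1,0) retry=(0,2)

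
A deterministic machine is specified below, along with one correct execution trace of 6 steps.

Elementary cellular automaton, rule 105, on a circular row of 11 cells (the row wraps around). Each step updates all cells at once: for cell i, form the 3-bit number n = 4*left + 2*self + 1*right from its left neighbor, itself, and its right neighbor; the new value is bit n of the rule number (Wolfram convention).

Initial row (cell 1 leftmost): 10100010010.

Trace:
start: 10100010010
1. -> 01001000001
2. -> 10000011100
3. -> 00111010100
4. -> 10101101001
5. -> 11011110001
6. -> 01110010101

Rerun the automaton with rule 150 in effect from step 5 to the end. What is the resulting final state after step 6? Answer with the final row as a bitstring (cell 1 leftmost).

(re-executing steps 5..6 under rule 150; state before step 5: 10101101001)
5. -> 00100001110
6. -> 01110010101

01110010101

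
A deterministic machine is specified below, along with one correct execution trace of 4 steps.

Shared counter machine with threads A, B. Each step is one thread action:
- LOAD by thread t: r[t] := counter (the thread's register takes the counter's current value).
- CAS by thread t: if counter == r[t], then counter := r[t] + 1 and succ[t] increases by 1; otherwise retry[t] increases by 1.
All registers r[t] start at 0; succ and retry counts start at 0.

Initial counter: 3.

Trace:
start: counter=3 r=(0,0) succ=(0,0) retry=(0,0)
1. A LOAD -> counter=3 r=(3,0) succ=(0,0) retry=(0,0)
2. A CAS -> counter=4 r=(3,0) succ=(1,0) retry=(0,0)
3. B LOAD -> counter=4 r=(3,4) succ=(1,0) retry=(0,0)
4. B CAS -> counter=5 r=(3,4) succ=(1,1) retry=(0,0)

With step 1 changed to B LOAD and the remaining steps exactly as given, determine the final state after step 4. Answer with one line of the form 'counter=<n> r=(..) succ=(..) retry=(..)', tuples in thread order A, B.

(re-executing from step 1 with the substitution; state before step 1: counter=3 r=(0,0) succ=(0,0) retry=(0,0))
1. B LOAD -> counter=3 r=(0,3) succ=(0,0) retry=(0,0)
2. A CAS -> counter=3 r=(0,3) succ=(0,0) retry=(1,0)
3. B LOAD -> counter=3 r=(0,3) succ=(0,0) retry=(1,0)
4. B CAS -> counter=4 r=(0,3) succ=(0,1) retry=(1,0)

counter=4 r=(0,3) succ=(0,1) retry=(1,0)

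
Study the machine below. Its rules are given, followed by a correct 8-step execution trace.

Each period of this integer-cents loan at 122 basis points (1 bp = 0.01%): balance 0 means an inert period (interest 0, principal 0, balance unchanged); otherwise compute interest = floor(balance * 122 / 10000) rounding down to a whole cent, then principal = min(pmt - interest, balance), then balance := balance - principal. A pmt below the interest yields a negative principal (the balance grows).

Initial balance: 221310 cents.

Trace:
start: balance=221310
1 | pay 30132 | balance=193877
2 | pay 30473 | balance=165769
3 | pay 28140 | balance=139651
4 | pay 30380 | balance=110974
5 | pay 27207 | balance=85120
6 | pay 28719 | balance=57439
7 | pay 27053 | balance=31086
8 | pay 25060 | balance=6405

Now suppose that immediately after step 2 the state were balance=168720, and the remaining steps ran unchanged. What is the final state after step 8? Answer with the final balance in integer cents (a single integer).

9579

state after step 2 := balance=168720
3 | pay 28140 | balance=142638
4 | pay 30380 | balance=113998
5 | pay 27207 | balance=88181
6 | pay 28719 | balance=60537
7 | pay 27053 | balance=34222
8 | pay 25060 | balance=9579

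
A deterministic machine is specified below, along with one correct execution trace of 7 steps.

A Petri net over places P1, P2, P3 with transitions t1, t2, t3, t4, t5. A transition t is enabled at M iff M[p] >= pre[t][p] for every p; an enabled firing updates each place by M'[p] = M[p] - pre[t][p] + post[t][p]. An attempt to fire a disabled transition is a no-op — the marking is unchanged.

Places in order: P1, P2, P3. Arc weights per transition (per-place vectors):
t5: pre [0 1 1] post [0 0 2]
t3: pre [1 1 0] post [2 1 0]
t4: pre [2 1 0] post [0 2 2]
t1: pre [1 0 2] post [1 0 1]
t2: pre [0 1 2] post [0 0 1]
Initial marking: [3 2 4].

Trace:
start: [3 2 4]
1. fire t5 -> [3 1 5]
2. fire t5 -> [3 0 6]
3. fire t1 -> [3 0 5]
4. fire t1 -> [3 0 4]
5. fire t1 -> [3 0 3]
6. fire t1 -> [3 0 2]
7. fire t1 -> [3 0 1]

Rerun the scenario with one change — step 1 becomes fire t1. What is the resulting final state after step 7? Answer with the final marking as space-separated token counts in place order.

(re-executing from step 1 with the substitution; state before step 1: [3 2 4])
1. fire t1 -> [3 2 3]
2. fire t5 -> [3 1 4]
3. fire t1 -> [3 1 3]
4. fire t1 -> [3 1 2]
5. fire t1 -> [3 1 1]
6. fire t1 -> [3 1 1]
7. fire t1 -> [3 1 1]

3 1 1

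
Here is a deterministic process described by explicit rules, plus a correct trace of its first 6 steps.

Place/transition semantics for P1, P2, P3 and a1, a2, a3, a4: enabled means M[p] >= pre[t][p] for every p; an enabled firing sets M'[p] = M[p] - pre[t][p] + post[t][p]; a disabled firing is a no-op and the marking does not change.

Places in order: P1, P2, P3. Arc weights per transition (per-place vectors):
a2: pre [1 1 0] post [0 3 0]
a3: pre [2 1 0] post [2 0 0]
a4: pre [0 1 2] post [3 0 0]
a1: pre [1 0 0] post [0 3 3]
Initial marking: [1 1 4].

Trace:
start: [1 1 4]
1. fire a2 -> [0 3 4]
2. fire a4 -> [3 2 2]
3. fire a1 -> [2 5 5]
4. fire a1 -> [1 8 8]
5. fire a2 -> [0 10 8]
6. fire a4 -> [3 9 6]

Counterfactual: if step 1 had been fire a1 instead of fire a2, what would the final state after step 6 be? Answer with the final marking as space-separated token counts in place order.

(re-executing from step 1 with the substitution; state before step 1: [1 1 4])
1. fire a1 -> [0 4 7]
2. fire a4 -> [3 3 5]
3. fire a1 -> [2 6 8]
4. fire a1 -> [1 9 11]
5. fire a2 -> [0 11 11]
6. fire a4 -> [3 10 9]

3 10 9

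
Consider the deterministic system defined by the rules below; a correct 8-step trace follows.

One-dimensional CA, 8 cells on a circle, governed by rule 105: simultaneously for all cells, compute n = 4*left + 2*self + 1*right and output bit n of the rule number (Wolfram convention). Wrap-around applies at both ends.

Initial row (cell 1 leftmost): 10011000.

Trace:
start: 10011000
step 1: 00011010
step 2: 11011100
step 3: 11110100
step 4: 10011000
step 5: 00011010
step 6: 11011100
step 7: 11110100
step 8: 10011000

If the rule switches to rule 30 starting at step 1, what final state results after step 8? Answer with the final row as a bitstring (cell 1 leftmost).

10010100

(re-executing steps 1..8 under rule 30; state before step 1: 10011000)
step 1: 11110101
step 2: 00000101
step 3: 10001101
step 4: 01011001
step 5: 01010111
step 6: 01010100
step 7: 11010110
step 8: 10010100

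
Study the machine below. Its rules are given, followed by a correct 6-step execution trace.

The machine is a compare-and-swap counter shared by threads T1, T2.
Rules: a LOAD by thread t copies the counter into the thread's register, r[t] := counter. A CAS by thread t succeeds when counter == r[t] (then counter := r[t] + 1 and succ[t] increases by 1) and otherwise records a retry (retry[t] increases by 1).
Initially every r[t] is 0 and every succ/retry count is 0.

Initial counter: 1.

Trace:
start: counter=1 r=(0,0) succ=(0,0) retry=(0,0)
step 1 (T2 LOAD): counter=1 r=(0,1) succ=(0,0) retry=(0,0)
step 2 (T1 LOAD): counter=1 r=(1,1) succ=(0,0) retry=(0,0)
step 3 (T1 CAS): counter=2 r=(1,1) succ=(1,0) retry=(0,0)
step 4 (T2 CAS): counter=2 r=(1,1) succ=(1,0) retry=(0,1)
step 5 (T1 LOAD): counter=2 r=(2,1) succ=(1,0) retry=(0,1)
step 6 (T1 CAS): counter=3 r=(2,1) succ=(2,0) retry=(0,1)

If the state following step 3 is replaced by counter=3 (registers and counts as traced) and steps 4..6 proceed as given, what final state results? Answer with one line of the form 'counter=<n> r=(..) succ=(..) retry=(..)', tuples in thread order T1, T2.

state after step 3 := counter=3 r=(1,1) succ=(1,0) retry=(0,0)
step 4 (T2 CAS): counter=3 r=(1,1) succ=(1,0) retry=(0,1)
step 5 (T1 LOAD): counter=3 r=(3,1) succ=(1,0) retry=(0,1)
step 6 (T1 CAS): counter=4 r=(3,1) succ=(2,0) retry=(0,1)

counter=4 r=(3,1) succ=(2,0) retry=(0,1)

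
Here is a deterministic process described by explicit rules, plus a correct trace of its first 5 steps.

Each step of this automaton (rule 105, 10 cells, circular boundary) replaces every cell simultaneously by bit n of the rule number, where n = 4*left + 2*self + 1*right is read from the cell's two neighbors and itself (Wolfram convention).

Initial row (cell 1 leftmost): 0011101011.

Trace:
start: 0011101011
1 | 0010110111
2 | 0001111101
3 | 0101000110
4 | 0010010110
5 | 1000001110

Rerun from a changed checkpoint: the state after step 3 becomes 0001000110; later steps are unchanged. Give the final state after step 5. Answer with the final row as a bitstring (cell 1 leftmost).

1101001111

state after step 3 := 0001000110
4 | 1100010110
5 | 1101001111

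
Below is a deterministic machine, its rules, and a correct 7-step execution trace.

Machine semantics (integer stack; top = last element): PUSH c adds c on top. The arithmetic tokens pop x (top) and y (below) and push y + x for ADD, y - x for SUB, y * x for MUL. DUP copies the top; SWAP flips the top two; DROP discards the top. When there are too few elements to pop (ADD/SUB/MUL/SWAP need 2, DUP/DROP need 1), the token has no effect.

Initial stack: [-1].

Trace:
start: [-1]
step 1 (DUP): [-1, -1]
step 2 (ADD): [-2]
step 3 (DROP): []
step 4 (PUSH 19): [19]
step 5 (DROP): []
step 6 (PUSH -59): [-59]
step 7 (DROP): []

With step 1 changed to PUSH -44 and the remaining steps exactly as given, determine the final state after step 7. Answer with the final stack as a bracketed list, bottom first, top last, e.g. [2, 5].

[]

(re-executing from step 1 with the substitution; state before step 1: [-1])
step 1 (PUSH -44): [-1, -44]
step 2 (ADD): [-45]
step 3 (DROP): []
step 4 (PUSH 19): [19]
step 5 (DROP): []
step 6 (PUSH -59): [-59]
step 7 (DROP): []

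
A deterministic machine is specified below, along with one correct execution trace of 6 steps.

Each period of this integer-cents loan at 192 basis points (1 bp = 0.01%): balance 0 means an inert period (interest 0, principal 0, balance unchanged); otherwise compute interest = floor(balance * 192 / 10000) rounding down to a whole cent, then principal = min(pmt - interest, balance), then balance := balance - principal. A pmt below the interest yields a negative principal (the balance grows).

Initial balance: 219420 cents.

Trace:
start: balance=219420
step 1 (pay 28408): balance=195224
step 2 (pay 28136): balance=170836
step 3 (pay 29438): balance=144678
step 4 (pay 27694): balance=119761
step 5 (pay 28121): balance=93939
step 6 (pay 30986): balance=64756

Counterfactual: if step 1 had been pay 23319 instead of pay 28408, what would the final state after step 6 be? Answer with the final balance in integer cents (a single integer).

(re-executing from step 1 with the substitution; state before step 1: balance=219420)
step 1 (pay 23319): balance=200313
step 2 (pay 28136): balance=176023
step 3 (pay 29438): balance=149964
step 4 (pay 27694): balance=125149
step 5 (pay 28121): balance=99430
step 6 (pay 30986): balance=70353

70353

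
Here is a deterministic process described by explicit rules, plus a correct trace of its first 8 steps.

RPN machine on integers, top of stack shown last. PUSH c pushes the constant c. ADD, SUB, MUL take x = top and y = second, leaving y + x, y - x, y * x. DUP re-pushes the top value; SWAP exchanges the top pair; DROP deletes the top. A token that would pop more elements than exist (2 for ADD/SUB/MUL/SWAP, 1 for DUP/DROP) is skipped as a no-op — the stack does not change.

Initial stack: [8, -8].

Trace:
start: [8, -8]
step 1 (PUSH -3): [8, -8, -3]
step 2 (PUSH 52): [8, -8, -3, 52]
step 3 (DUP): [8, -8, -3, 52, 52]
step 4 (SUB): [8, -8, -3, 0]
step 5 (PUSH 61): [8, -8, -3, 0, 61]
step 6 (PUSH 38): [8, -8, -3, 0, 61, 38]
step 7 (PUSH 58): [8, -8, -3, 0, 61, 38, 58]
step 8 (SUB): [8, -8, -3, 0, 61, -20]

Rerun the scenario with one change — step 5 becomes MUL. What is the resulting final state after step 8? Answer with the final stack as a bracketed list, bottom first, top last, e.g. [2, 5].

(re-executing from step 5 with the substitution; state before step 5: [8, -8, -3, 0])
step 5 (MUL): [8, -8, 0]
step 6 (PUSH 38): [8, -8, 0, 38]
step 7 (PUSH 58): [8, -8, 0, 38, 58]
step 8 (SUB): [8, -8, 0, -20]

[8, -8, 0, -20]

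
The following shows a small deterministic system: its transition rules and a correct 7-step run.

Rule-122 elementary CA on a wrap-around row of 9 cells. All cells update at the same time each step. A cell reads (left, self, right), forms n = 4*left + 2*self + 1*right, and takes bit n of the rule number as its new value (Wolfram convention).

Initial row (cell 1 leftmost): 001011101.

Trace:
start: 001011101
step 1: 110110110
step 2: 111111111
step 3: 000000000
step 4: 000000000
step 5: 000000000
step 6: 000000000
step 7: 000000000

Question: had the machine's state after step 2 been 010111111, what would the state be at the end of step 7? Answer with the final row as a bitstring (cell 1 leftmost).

101111111

state after step 2 := 010111111
step 3: 101100001
step 4: 111110011
step 5: 000011110
step 6: 000110011
step 7: 101111111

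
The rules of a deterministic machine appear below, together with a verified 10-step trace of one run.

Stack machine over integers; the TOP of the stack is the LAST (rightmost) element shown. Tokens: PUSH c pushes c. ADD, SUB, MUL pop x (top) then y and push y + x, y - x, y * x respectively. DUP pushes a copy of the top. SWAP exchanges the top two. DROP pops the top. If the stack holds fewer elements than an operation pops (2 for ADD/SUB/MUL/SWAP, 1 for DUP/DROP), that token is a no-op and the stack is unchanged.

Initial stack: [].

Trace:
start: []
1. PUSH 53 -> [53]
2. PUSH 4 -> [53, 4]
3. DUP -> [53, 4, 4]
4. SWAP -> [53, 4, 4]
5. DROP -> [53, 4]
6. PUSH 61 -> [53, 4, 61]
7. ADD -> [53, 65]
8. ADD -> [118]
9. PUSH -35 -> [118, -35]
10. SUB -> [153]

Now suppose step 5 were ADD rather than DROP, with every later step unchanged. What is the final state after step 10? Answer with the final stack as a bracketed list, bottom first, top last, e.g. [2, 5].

[157]

(re-executing from step 5 with the substitution; state before step 5: [53, 4, 4])
5. ADD -> [53, 8]
6. PUSH 61 -> [53, 8, 61]
7. ADD -> [53, 69]
8. ADD -> [122]
9. PUSH -35 -> [122, -35]
10. SUB -> [157]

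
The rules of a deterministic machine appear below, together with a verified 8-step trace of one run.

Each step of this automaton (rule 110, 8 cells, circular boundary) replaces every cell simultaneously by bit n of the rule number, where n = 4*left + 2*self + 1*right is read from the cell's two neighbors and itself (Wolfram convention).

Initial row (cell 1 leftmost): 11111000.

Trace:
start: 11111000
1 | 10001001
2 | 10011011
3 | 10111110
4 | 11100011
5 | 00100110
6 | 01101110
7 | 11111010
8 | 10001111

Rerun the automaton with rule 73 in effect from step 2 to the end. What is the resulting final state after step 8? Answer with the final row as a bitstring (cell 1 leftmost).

(re-executing steps 2..8 under rule 73; state before step 2: 10001001)
2 | 10100001
3 | 10001101
4 | 10101101
5 | 10001101
6 | 10101101
7 | 10001101
8 | 10101101

10101101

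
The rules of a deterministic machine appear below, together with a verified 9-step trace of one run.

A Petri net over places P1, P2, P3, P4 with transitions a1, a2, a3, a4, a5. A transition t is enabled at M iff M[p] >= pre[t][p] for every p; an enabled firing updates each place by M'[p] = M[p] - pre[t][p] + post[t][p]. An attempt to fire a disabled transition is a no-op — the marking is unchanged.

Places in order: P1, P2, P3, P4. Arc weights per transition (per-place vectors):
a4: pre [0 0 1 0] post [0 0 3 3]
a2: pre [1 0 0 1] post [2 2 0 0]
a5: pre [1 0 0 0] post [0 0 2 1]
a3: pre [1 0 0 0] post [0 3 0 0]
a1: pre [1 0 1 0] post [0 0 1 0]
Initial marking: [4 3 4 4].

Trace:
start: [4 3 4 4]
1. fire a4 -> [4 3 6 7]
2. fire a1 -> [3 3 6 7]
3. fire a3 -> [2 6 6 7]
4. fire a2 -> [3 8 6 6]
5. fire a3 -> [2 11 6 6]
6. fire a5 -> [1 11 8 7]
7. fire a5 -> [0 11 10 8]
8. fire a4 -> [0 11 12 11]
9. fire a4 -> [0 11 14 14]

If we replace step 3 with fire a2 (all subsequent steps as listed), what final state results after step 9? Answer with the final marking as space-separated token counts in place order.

2 10 14 13

(re-executing from step 3 with the substitution; state before step 3: [3 3 6 7])
3. fire a2 -> [4 5 6 6]
4. fire a2 -> [5 7 6 5]
5. fire a3 -> [4 10 6 5]
6. fire a5 -> [3 10 8 6]
7. fire a5 -> [2 10 10 7]
8. fire a4 -> [2 10 12 10]
9. fire a4 -> [2 10 14 13]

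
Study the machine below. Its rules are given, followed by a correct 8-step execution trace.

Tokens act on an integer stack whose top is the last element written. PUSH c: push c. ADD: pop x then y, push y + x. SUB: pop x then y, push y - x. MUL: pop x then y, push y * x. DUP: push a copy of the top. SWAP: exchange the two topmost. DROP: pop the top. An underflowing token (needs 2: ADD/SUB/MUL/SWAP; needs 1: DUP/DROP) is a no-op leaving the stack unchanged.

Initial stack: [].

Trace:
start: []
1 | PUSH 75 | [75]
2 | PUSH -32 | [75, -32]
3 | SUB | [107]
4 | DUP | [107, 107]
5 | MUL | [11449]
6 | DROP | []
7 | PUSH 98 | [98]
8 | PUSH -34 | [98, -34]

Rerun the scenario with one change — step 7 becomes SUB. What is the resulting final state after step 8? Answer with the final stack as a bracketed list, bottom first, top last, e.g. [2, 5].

(re-executing from step 7 with the substitution; state before step 7: [])
7 | SUB | []
8 | PUSH -34 | [-34]

[-34]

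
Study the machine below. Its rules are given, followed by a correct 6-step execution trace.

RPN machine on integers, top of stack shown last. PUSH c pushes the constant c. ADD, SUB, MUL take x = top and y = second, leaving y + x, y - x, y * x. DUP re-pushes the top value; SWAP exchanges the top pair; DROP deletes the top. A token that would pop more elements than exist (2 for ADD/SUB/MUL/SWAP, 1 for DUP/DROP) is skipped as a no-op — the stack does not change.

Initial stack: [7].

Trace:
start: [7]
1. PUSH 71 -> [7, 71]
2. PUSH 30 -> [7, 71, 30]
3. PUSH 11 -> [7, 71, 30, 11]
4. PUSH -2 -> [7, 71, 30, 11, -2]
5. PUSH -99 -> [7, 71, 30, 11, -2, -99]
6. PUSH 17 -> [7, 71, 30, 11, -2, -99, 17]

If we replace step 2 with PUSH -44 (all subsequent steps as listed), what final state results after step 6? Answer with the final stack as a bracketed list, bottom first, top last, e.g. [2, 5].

[7, 71, -44, 11, -2, -99, 17]

(re-executing from step 2 with the substitution; state before step 2: [7, 71])
2. PUSH -44 -> [7, 71, -44]
3. PUSH 11 -> [7, 71, -44, 11]
4. PUSH -2 -> [7, 71, -44, 11, -2]
5. PUSH -99 -> [7, 71, -44, 11, -2, -99]
6. PUSH 17 -> [7, 71, -44, 11, -2, -99, 17]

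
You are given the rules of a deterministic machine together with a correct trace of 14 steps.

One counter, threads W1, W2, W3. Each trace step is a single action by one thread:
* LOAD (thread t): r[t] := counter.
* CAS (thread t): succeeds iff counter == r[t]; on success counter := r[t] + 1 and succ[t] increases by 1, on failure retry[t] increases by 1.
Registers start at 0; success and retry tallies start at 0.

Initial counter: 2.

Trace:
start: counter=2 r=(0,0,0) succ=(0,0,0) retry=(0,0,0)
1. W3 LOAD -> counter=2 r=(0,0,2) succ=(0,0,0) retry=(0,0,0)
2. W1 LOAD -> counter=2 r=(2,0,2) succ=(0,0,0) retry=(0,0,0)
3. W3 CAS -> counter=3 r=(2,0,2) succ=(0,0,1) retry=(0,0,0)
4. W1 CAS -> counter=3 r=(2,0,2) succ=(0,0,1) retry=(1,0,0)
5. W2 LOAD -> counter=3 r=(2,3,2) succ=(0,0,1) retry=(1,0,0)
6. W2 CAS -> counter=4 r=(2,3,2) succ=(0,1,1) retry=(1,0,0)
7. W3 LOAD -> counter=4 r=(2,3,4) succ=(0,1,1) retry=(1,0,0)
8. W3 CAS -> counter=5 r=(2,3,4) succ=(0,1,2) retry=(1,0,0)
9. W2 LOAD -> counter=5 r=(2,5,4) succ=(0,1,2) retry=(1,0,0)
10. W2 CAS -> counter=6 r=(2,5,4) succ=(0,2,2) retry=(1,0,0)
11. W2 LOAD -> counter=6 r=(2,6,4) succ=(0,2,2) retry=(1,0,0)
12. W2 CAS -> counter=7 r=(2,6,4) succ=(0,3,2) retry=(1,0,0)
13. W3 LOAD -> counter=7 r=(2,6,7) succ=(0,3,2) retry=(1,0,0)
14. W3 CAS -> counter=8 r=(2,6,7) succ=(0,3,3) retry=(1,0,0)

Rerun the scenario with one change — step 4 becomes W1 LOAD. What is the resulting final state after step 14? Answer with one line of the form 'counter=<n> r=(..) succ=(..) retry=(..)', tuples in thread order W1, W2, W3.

counter=8 r=(3,6,7) succ=(0,3,3) retry=(0,0,0)

(re-executing from step 4 with the substitution; state before step 4: counter=3 r=(2,0,2) succ=(0,0,1) retry=(0,0,0))
4. W1 LOAD -> counter=3 r=(3,0,2) succ=(0,0,1) retry=(0,0,0)
5. W2 LOAD -> counter=3 r=(3,3,2) succ=(0,0,1) retry=(0,0,0)
6. W2 CAS -> counter=4 r=(3,3,2) succ=(0,1,1) retry=(0,0,0)
7. W3 LOAD -> counter=4 r=(3,3,4) succ=(0,1,1) retry=(0,0,0)
8. W3 CAS -> counter=5 r=(3,3,4) succ=(0,1,2) retry=(0,0,0)
9. W2 LOAD -> counter=5 r=(3,5,4) succ=(0,1,2) retry=(0,0,0)
10. W2 CAS -> counter=6 r=(3,5,4) succ=(0,2,2) retry=(0,0,0)
11. W2 LOAD -> counter=6 r=(3,6,4) succ=(0,2,2) retry=(0,0,0)
12. W2 CAS -> counter=7 r=(3,6,4) succ=(0,3,2) retry=(0,0,0)
13. W3 LOAD -> counter=7 r=(3,6,7) succ=(0,3,2) retry=(0,0,0)
14. W3 CAS -> counter=8 r=(3,6,7) succ=(0,3,3) retry=(0,0,0)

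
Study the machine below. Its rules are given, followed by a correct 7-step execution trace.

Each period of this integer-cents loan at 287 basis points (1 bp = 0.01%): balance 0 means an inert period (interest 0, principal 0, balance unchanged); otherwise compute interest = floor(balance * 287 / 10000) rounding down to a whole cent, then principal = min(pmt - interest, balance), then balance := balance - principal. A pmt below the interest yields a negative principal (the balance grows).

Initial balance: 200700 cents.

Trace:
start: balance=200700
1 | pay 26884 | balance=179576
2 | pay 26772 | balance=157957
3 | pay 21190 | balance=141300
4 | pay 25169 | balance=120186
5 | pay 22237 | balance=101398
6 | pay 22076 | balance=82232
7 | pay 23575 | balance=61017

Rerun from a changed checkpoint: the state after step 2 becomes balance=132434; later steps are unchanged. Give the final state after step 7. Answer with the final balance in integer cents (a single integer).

state after step 2 := balance=132434
3 | pay 21190 | balance=115044
4 | pay 25169 | balance=93176
5 | pay 22237 | balance=73613
6 | pay 22076 | balance=53649
7 | pay 23575 | balance=31613

31613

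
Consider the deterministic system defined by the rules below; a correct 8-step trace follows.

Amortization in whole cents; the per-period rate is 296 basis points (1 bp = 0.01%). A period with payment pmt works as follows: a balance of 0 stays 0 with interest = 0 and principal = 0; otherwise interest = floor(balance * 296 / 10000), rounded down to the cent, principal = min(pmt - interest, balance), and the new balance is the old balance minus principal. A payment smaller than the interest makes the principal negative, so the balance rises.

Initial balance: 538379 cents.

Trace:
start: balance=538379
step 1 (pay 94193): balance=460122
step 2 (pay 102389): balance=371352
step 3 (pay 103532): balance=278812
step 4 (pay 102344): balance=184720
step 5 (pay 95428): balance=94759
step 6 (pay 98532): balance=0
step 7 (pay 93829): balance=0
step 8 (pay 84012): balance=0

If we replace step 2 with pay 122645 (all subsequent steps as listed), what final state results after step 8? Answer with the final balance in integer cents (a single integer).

(re-executing from step 2 with the substitution; state before step 2: balance=460122)
step 2 (pay 122645): balance=351096
step 3 (pay 103532): balance=257956
step 4 (pay 102344): balance=163247
step 5 (pay 95428): balance=72651
step 6 (pay 98532): balance=0
step 7 (pay 93829): balance=0
step 8 (pay 84012): balance=0

0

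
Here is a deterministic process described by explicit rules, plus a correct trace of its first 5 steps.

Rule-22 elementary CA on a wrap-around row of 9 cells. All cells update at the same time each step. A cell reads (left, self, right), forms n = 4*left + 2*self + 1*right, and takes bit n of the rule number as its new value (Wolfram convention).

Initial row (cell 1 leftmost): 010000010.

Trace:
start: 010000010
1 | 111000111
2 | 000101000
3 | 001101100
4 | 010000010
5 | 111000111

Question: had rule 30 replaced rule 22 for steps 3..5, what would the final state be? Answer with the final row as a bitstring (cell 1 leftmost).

110111011

(re-executing steps 3..5 under rule 30; state before step 3: 000101000)
3 | 001101100
4 | 011001010
5 | 110111011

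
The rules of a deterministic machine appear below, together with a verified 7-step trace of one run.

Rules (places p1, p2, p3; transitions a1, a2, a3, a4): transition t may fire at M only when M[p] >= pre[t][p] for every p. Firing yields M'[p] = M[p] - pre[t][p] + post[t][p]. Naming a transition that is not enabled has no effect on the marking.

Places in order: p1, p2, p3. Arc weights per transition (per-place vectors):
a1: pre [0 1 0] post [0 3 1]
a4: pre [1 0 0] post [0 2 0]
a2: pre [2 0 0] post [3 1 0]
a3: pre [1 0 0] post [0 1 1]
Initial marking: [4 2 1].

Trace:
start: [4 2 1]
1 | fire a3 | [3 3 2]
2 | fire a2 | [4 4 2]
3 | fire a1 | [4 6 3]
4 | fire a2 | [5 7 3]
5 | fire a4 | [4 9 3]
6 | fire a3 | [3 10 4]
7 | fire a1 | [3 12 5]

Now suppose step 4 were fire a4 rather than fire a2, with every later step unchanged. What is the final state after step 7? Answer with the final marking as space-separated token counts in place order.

1 13 5

(re-executing from step 4 with the substitution; state before step 4: [4 6 3])
4 | fire a4 | [3 8 3]
5 | fire a4 | [2 10 3]
6 | fire a3 | [1 11 4]
7 | fire a1 | [1 13 5]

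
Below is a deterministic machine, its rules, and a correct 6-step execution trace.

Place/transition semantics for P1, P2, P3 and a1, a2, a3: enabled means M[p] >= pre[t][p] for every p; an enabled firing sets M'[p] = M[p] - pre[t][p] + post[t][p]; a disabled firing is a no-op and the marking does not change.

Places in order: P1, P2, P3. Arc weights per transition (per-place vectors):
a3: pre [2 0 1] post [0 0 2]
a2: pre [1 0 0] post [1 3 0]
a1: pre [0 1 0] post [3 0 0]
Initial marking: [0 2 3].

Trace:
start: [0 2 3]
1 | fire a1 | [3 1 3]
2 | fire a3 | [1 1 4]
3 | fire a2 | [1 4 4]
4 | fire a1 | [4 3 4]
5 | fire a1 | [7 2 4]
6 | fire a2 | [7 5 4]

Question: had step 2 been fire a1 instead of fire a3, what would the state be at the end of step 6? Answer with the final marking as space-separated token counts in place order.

12 4 3

(re-executing from step 2 with the substitution; state before step 2: [3 1 3])
2 | fire a1 | [6 0 3]
3 | fire a2 | [6 3 3]
4 | fire a1 | [9 2 3]
5 | fire a1 | [12 1 3]
6 | fire a2 | [12 4 3]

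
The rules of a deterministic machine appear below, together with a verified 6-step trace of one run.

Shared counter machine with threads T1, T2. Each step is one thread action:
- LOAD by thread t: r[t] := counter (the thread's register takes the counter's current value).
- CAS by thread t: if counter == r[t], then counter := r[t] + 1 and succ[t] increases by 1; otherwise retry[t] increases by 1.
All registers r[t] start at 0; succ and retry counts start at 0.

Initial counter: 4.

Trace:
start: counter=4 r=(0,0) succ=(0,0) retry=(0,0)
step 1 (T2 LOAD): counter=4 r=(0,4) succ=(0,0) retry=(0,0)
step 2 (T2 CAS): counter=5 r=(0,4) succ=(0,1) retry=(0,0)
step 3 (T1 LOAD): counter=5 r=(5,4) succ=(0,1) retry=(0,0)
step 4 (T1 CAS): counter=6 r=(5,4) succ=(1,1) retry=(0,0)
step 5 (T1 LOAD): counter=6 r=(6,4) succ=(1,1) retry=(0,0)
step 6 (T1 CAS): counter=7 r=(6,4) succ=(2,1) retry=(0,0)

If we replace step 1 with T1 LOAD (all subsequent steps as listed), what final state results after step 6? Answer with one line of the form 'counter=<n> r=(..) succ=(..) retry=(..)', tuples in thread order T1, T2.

counter=6 r=(5,0) succ=(2,0) retry=(0,1)

(re-executing from step 1 with the substitution; state before step 1: counter=4 r=(0,0) succ=(0,0) retry=(0,0))
step 1 (T1 LOAD): counter=4 r=(4,0) succ=(0,0) retry=(0,0)
step 2 (T2 CAS): counter=4 r=(4,0) succ=(0,0) retry=(0,1)
step 3 (T1 LOAD): counter=4 r=(4,0) succ=(0,0) retry=(0,1)
step 4 (T1 CAS): counter=5 r=(4,0) succ=(1,0) retry=(0,1)
step 5 (T1 LOAD): counter=5 r=(5,0) succ=(1,0) retry=(0,1)
step 6 (T1 CAS): counter=6 r=(5,0) succ=(2,0) retry=(0,1)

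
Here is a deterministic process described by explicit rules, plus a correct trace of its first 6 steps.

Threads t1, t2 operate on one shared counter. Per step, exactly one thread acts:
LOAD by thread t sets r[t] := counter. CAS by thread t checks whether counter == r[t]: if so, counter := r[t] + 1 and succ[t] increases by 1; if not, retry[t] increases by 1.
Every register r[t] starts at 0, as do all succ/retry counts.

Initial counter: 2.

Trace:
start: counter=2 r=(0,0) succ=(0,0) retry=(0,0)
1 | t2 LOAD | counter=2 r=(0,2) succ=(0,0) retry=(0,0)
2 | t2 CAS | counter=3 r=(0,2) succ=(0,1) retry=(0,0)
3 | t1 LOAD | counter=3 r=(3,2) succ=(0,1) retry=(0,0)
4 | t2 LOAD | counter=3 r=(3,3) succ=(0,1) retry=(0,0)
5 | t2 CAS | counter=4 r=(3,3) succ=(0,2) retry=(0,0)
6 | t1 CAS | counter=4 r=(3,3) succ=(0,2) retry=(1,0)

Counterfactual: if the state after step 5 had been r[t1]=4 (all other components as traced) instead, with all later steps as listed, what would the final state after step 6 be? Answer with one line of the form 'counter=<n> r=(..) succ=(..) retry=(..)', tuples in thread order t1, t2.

state after step 5 := counter=4 r=(4,3) succ=(0,2) retry=(0,0)
6 | t1 CAS | counter=5 r=(4,3) succ=(1,2) retry=(0,0)

counter=5 r=(4,3) succ=(1,2) retry=(0,0)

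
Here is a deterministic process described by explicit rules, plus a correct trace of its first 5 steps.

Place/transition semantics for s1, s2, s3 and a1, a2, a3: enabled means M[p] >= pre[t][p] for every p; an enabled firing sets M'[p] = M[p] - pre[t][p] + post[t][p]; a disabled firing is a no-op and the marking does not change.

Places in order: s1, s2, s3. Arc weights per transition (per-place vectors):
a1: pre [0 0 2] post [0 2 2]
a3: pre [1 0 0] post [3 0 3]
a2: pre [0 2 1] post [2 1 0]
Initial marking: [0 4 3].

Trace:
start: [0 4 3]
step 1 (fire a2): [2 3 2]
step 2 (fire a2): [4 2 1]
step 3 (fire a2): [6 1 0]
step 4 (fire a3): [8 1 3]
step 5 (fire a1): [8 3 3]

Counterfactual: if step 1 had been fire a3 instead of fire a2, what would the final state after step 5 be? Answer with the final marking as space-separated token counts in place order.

(re-executing from step 1 with the substitution; state before step 1: [0 4 3])
step 1 (fire a3): [0 4 3]
step 2 (fire a2): [2 3 2]
step 3 (fire a2): [4 2 1]
step 4 (fire a3): [6 2 4]
step 5 (fire a1): [6 4 4]

6 4 4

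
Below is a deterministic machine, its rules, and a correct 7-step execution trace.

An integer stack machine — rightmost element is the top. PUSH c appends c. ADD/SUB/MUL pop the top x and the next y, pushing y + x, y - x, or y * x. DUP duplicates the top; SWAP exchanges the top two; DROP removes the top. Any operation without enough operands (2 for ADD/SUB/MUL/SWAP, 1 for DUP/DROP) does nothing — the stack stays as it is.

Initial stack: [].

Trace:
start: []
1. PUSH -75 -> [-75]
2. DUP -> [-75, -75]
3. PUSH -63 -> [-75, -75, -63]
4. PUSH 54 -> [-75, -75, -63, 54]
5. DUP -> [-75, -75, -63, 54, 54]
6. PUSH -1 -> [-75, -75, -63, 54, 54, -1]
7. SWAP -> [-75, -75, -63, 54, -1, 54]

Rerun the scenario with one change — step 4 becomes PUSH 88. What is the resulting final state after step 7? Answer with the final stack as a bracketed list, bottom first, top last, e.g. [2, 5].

[-75, -75, -63, 88, -1, 88]

(re-executing from step 4 with the substitution; state before step 4: [-75, -75, -63])
4. PUSH 88 -> [-75, -75, -63, 88]
5. DUP -> [-75, -75, -63, 88, 88]
6. PUSH -1 -> [-75, -75, -63, 88, 88, -1]
7. SWAP -> [-75, -75, -63, 88, -1, 88]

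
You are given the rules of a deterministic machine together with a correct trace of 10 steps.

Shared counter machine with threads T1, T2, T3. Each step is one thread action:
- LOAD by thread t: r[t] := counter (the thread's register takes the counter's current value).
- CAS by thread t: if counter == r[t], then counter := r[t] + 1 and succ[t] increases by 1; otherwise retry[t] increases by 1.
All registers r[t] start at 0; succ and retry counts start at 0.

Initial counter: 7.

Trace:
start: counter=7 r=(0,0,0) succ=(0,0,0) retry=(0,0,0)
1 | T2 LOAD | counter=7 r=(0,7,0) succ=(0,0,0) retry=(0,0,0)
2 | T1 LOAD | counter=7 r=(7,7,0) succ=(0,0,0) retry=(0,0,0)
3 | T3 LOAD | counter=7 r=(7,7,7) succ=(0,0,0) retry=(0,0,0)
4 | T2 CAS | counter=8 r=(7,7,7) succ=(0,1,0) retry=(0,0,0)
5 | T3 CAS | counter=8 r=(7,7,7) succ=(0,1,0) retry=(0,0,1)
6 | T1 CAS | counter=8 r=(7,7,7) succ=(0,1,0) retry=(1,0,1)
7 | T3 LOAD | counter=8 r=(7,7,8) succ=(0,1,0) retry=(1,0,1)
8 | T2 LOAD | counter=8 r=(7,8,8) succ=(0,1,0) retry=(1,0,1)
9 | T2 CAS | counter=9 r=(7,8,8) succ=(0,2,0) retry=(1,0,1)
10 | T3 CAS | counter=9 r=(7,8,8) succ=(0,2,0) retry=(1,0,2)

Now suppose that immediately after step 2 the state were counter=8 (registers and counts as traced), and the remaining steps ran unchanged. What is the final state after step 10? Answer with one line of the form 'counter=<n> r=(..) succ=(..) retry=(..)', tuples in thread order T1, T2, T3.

state after step 2 := counter=8 r=(7,7,0) succ=(0,0,0) retry=(0,0,0)
3 | T3 LOAD | counter=8 r=(7,7,8) succ=(0,0,0) retry=(0,0,0)
4 | T2 CAS | counter=8 r=(7,7,8) succ=(0,0,0) retry=(0,1,0)
5 | T3 CAS | counter=9 r=(7,7,8) succ=(0,0,1) retry=(0,1,0)
6 | T1 CAS | counter=9 r=(7,7,8) succ=(0,0,1) retry=(1,1,0)
7 | T3 LOAD | counter=9 r=(7,7,9) succ=(0,0,1) retry=(1,1,0)
8 | T2 LOAD | counter=9 r=(7,9,9) succ=(0,0,1) retry=(1,1,0)
9 | T2 CAS | counter=10 r=(7,9,9) succ=(0,1,1) retry=(1,1,0)
10 | T3 CAS | counter=10 r=(7,9,9) succ=(0,1,1) retry=(1,1,1)

counter=10 r=(7,9,9) succ=(0,1,1) retry=(1,1,1)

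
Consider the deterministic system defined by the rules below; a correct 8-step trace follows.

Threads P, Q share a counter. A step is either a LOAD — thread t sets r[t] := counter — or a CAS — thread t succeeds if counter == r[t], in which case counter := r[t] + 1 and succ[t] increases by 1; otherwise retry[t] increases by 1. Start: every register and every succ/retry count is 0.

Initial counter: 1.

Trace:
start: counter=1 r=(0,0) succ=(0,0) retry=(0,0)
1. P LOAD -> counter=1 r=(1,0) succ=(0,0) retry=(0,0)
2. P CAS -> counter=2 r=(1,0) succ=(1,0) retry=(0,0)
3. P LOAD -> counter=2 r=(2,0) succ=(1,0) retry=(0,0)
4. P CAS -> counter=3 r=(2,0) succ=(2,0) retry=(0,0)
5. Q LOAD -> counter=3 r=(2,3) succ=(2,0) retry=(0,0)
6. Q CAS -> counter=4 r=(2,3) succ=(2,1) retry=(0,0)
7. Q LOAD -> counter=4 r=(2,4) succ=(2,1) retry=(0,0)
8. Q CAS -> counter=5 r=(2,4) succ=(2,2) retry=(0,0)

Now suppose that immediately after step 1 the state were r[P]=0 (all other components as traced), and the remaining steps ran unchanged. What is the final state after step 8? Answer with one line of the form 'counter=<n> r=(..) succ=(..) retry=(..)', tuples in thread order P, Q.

state after step 1 := counter=1 r=(0,0) succ=(0,0) retry=(0,0)
2. P CAS -> counter=1 r=(0,0) succ=(0,0) retry=(1,0)
3. P LOAD -> counter=1 r=(1,0) succ=(0,0) retry=(1,0)
4. P CAS -> counter=2 r=(1,0) succ=(1,0) retry=(1,0)
5. Q LOAD -> counter=2 r=(1,2) succ=(1,0) retry=(1,0)
6. Q CAS -> counter=3 r=(1,2) succ=(1,1) retry=(1,0)
7. Q LOAD -> counter=3 r=(1,3) succ=(1,1) retry=(1,0)
8. Q CAS -> counter=4 r=(1,3) succ=(1,2) retry=(1,0)

counter=4 r=(1,3) succ=(1,2) retry=(1,0)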